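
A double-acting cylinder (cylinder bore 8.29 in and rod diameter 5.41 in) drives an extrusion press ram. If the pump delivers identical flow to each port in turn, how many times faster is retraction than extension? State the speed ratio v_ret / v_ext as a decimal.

v_ret/v_ext ≈ 1.74

Cap-side area A_cap = π/4 × (8.29 in)² = 53.98 in^2
Rod-side annular area A_ann = π/4 × (8.29² − 5.41²) = 30.99 in^2
For equal Q, v ∝ 1/A, so v_ret/v_ext = A_cap/A_ann.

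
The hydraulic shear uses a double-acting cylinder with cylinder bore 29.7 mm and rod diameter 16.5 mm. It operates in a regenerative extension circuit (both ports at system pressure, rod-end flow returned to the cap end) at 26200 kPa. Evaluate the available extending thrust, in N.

With equal pressure on both faces, forces on the annular region cancel; the net push is pressure × rod cross-section.
Rod cross-section A_rod = π/4 × (16.5 mm)² = 213.8 mm^2
F = P × A_rod

F ≈ 5600 N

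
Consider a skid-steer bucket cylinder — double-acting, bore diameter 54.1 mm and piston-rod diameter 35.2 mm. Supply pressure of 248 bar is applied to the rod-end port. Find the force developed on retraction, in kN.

F ≈ 32.9 kN

Rod-side annular area A_ann = π/4 × (54.1² − 35.2²) = 1326 mm^2
On retraction the pressure acts on the annular area (bore minus rod).
F = P × A_ann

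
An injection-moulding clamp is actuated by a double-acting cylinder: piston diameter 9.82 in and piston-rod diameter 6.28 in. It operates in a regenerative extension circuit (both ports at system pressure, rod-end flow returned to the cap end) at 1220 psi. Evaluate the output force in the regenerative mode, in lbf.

With equal pressure on both faces, forces on the annular region cancel; the net push is pressure × rod cross-section.
Rod cross-section A_rod = π/4 × (6.28 in)² = 30.97 in^2
F = P × A_rod

F ≈ 37800 lbf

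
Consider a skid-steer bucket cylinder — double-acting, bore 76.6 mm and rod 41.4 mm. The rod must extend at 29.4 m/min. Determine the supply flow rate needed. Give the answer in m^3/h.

Q ≈ 8.13 m^3/h

Cap-side area A_cap = π/4 × (76.6 mm)² = 4608 mm^2
Q = A × v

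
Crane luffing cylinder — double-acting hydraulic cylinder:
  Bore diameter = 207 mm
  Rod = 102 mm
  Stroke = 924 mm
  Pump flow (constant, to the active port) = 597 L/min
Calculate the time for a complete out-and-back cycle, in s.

Cap-side area A_cap = π/4 × (207 mm)² = 33650 mm^2
Rod-side annular area A_ann = π/4 × (207² − 102²) = 25480 mm^2
t_ext = A_cap·L/Q = 3.125 s
t_ret = A_ann·L/Q = 2.366 s
t_cycle = t_ext + t_ret

t ≈ 5.49 s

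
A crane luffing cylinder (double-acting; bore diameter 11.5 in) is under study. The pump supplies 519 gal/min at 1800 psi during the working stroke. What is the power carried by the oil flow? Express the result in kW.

W ≈ 406 kW

Hydraulic power = P × Q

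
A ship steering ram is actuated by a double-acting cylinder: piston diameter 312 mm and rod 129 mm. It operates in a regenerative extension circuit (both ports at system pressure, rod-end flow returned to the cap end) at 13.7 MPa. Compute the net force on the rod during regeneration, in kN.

With equal pressure on both faces, forces on the annular region cancel; the net push is pressure × rod cross-section.
Rod cross-section A_rod = π/4 × (129 mm)² = 13070 mm^2
F = P × A_rod

F ≈ 179 kN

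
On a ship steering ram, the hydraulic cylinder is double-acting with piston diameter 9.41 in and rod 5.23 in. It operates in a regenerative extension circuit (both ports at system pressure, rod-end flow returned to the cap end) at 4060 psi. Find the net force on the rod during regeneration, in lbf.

F ≈ 87200 lbf

With equal pressure on both faces, forces on the annular region cancel; the net push is pressure × rod cross-section.
Rod cross-section A_rod = π/4 × (5.23 in)² = 21.48 in^2
F = P × A_rod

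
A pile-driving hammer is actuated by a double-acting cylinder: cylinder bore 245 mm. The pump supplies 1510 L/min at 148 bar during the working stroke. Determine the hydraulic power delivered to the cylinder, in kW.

W ≈ 372 kW

Hydraulic power = P × Q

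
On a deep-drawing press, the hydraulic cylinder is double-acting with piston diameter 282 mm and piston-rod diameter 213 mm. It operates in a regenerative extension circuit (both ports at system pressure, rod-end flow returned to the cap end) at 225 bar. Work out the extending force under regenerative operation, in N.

With equal pressure on both faces, forces on the annular region cancel; the net push is pressure × rod cross-section.
Rod cross-section A_rod = π/4 × (213 mm)² = 35630 mm^2
F = P × A_rod

F ≈ 8.02e5 N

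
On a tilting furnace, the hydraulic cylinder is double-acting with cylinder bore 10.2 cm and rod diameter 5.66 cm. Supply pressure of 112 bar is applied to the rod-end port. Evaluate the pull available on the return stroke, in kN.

Rod-side annular area A_ann = π/4 × (10.2² − 5.66²) = 56.55 cm^2
On retraction the pressure acts on the annular area (bore minus rod).
F = P × A_ann

F ≈ 63.3 kN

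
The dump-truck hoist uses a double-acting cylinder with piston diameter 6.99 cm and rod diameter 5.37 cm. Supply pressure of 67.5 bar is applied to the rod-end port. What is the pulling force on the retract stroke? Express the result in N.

Rod-side annular area A_ann = π/4 × (6.99² − 5.37²) = 15.73 cm^2
On retraction the pressure acts on the annular area (bore minus rod).
F = P × A_ann

F ≈ 10600 N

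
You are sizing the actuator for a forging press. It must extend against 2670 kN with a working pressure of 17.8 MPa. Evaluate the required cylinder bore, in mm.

D ≈ 437 mm

Extension force acts on the full piston face: F = P × (π/4)D².
D = √(4F / (πP)) = √(4 × 2670 kN / (π × 17.8 MPa))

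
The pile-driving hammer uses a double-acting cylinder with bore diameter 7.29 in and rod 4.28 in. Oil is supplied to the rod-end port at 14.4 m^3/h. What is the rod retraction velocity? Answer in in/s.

Rod-side annular area A_ann = π/4 × (7.29² − 4.28²) = 27.35 in^2
Flow into the rod-end port fills the annular volume.
v = Q / A

v ≈ 8.92 in/s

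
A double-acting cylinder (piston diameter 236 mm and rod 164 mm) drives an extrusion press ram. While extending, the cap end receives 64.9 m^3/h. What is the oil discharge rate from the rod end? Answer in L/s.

Cap-side area A_cap = π/4 × (236 mm)² = 43740 mm^2
Rod-side annular area A_ann = π/4 × (236² − 164²) = 22620 mm^2
Piston speed v = Q_in/A_cap; rod-end outflow Q_out = v × A_ann = Q_in × A_ann/A_cap.

Q_out ≈ 9.32 L/s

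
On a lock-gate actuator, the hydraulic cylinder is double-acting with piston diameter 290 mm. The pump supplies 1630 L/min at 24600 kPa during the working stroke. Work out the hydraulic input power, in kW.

Hydraulic power = P × Q

W ≈ 668 kW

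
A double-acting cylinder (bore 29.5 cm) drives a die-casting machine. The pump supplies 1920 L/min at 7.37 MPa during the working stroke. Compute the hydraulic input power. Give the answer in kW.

W ≈ 236 kW

Hydraulic power = P × Q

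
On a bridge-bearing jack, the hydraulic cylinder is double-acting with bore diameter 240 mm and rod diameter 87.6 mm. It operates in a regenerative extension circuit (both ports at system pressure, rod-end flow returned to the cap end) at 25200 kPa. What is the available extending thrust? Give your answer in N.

F ≈ 1.52e5 N

With equal pressure on both faces, forces on the annular region cancel; the net push is pressure × rod cross-section.
Rod cross-section A_rod = π/4 × (87.6 mm)² = 6027 mm^2
F = P × A_rod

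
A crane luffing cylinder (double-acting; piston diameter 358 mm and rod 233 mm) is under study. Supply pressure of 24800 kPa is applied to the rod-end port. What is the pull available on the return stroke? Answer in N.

Rod-side annular area A_ann = π/4 × (358² − 233²) = 58020 mm^2
On retraction the pressure acts on the annular area (bore minus rod).
F = P × A_ann

F ≈ 1.44e6 N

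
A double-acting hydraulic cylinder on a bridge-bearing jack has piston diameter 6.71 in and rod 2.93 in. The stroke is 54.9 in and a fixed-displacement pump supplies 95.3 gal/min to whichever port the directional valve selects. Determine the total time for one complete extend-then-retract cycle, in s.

Cap-side area A_cap = π/4 × (6.71 in)² = 35.36 in^2
Rod-side annular area A_ann = π/4 × (6.71² − 2.93²) = 28.62 in^2
t_ext = A_cap·L/Q = 5.291 s
t_ret = A_ann·L/Q = 4.282 s
t_cycle = t_ext + t_ret

t ≈ 9.57 s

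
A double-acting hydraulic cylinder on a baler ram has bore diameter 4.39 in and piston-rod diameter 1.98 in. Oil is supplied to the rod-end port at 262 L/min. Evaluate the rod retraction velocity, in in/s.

v ≈ 22.1 in/s

Rod-side annular area A_ann = π/4 × (4.39² − 1.98²) = 12.06 in^2
Flow into the rod-end port fills the annular volume.
v = Q / A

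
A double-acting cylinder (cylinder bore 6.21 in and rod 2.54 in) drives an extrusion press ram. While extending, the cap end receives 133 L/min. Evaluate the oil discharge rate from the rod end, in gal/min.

Q_out ≈ 29.3 gal/min

Cap-side area A_cap = π/4 × (6.21 in)² = 30.29 in^2
Rod-side annular area A_ann = π/4 × (6.21² − 2.54²) = 25.22 in^2
Piston speed v = Q_in/A_cap; rod-end outflow Q_out = v × A_ann = Q_in × A_ann/A_cap.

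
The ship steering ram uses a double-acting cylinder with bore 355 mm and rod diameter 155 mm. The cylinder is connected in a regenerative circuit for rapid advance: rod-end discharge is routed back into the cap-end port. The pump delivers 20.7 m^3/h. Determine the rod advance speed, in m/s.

v ≈ 0.305 m/s

In regeneration the rod-end outflow joins the pump flow into the cap end, so the net volume the pump must supply per unit advance equals the rod cross-section area.
Rod cross-section A_rod = π/4 × (155 mm)² = 18870 mm^2
v = Q_pump / A_rod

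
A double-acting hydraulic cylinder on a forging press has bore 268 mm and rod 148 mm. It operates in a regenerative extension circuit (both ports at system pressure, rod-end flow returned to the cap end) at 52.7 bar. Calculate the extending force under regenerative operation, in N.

F ≈ 90700 N

With equal pressure on both faces, forces on the annular region cancel; the net push is pressure × rod cross-section.
Rod cross-section A_rod = π/4 × (148 mm)² = 17200 mm^2
F = P × A_rod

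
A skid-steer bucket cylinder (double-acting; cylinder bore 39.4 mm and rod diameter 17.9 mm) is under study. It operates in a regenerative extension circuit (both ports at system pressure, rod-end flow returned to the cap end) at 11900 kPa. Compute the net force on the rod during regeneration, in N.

F ≈ 2990 N

With equal pressure on both faces, forces on the annular region cancel; the net push is pressure × rod cross-section.
Rod cross-section A_rod = π/4 × (17.9 mm)² = 251.6 mm^2
F = P × A_rod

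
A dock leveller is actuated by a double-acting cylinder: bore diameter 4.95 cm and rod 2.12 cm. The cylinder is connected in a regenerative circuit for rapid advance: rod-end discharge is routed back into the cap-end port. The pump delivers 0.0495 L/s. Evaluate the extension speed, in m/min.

v ≈ 8.41 m/min

In regeneration the rod-end outflow joins the pump flow into the cap end, so the net volume the pump must supply per unit advance equals the rod cross-section area.
Rod cross-section A_rod = π/4 × (2.12 cm)² = 3.530 cm^2
v = Q_pump / A_rod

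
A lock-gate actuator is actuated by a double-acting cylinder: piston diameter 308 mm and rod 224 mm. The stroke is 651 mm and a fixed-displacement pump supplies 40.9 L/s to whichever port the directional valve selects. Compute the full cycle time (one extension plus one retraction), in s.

t ≈ 1.74 s

Cap-side area A_cap = π/4 × (308 mm)² = 74510 mm^2
Rod-side annular area A_ann = π/4 × (308² − 224²) = 35100 mm^2
t_ext = A_cap·L/Q = 1.186 s
t_ret = A_ann·L/Q = 0.5586 s
t_cycle = t_ext + t_ret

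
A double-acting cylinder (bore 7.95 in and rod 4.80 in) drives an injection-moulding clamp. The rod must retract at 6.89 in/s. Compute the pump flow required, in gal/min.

Q ≈ 56.5 gal/min

Rod-side annular area A_ann = π/4 × (7.95² − 4.80²) = 31.54 in^2
Q = A × v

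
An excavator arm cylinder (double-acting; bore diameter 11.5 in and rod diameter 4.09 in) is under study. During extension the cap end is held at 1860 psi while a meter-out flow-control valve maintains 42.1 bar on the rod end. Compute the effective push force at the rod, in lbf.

Cap-side area A_cap = π/4 × (11.5 in)² = 103.9 in^2
Rod-side annular area A_ann = π/4 × (11.5² − 4.09²) = 90.73 in^2
Net thrust = P_cap·A_cap − P_rod·A_ann = 1.932e5 lbf − 55400 lbf

F ≈ 1.38e5 lbf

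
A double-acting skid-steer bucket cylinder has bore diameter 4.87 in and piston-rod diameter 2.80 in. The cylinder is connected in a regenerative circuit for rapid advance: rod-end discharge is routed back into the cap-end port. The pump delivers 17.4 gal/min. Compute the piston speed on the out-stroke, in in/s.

In regeneration the rod-end outflow joins the pump flow into the cap end, so the net volume the pump must supply per unit advance equals the rod cross-section area.
Rod cross-section A_rod = π/4 × (2.80 in)² = 6.158 in^2
v = Q_pump / A_rod

v ≈ 10.9 in/s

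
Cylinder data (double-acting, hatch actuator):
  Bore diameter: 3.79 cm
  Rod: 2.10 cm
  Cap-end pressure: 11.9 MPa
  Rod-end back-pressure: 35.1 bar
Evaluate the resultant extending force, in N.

Cap-side area A_cap = π/4 × (3.79 cm)² = 11.28 cm^2
Rod-side annular area A_ann = π/4 × (3.79² − 2.10²) = 7.818 cm^2
Net thrust = P_cap·A_cap − P_rod·A_ann = 13430 N − 2744 N

F ≈ 10700 N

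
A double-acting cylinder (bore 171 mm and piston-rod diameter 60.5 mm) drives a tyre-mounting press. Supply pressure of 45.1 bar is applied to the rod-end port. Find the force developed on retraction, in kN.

F ≈ 90.6 kN

Rod-side annular area A_ann = π/4 × (171² − 60.5²) = 20090 mm^2
On retraction the pressure acts on the annular area (bore minus rod).
F = P × A_ann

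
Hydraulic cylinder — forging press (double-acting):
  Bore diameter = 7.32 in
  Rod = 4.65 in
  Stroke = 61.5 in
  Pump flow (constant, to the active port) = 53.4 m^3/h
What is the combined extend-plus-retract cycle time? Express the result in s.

t ≈ 4.56 s

Cap-side area A_cap = π/4 × (7.32 in)² = 42.08 in^2
Rod-side annular area A_ann = π/4 × (7.32² − 4.65²) = 25.10 in^2
t_ext = A_cap·L/Q = 2.859 s
t_ret = A_ann·L/Q = 1.705 s
t_cycle = t_ext + t_ret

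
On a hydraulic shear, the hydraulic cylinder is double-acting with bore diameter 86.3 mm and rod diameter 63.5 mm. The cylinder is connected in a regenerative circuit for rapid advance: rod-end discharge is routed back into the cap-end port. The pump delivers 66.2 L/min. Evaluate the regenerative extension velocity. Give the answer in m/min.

In regeneration the rod-end outflow joins the pump flow into the cap end, so the net volume the pump must supply per unit advance equals the rod cross-section area.
Rod cross-section A_rod = π/4 × (63.5 mm)² = 3167 mm^2
v = Q_pump / A_rod

v ≈ 20.9 m/min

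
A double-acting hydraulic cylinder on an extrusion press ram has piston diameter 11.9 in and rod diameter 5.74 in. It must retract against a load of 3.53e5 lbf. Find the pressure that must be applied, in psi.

Rod-side annular area A_ann = π/4 × (11.9² − 5.74²) = 85.34 in^2
Retraction: pressure acts on the annular area.
P = F / A = 3.53e5 lbf / A

P ≈ 4140 psi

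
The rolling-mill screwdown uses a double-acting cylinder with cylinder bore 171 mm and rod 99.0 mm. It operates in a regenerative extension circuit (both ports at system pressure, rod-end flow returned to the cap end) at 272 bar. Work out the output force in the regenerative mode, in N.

F ≈ 2.09e5 N

With equal pressure on both faces, forces on the annular region cancel; the net push is pressure × rod cross-section.
Rod cross-section A_rod = π/4 × (99.0 mm)² = 7698 mm^2
F = P × A_rod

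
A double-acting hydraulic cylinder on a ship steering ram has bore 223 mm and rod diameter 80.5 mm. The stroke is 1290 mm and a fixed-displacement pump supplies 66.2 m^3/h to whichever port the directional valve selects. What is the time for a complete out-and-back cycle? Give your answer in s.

t ≈ 5.12 s

Cap-side area A_cap = π/4 × (223 mm)² = 39060 mm^2
Rod-side annular area A_ann = π/4 × (223² − 80.5²) = 33970 mm^2
t_ext = A_cap·L/Q = 2.740 s
t_ret = A_ann·L/Q = 2.383 s
t_cycle = t_ext + t_ret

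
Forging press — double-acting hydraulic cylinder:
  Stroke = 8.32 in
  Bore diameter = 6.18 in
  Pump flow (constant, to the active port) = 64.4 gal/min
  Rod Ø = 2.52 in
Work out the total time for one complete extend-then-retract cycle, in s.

Cap-side area A_cap = π/4 × (6.18 in)² = 30.00 in^2
Rod-side annular area A_ann = π/4 × (6.18² − 2.52²) = 25.01 in^2
t_ext = A_cap·L/Q = 1.007 s
t_ret = A_ann·L/Q = 0.8392 s
t_cycle = t_ext + t_ret

t ≈ 1.85 s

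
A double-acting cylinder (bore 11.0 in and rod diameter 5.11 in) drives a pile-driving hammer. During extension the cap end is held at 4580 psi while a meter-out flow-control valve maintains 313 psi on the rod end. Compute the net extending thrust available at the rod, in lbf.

Cap-side area A_cap = π/4 × (11.0 in)² = 95.03 in^2
Rod-side annular area A_ann = π/4 × (11.0² − 5.11²) = 74.52 in^2
Net thrust = P_cap·A_cap − P_rod·A_ann = 4.353e5 lbf − 23330 lbf

F ≈ 4.12e5 lbf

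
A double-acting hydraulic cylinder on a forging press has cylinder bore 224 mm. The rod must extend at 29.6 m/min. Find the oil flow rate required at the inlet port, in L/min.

Cap-side area A_cap = π/4 × (224 mm)² = 39410 mm^2
Q = A × v

Q ≈ 1170 L/min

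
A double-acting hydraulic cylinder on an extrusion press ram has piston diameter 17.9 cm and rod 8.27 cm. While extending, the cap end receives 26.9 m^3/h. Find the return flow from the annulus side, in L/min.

Q_out ≈ 353 L/min

Cap-side area A_cap = π/4 × (17.9 cm)² = 251.6 cm^2
Rod-side annular area A_ann = π/4 × (17.9² − 8.27²) = 197.9 cm^2
Piston speed v = Q_in/A_cap; rod-end outflow Q_out = v × A_ann = Q_in × A_ann/A_cap.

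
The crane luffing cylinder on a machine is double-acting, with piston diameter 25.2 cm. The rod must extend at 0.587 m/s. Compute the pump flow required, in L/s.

Cap-side area A_cap = π/4 × (25.2 cm)² = 498.8 cm^2
Q = A × v

Q ≈ 29.3 L/s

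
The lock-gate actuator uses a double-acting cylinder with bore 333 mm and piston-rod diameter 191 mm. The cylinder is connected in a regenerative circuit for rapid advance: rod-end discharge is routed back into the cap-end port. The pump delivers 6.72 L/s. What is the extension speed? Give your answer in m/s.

In regeneration the rod-end outflow joins the pump flow into the cap end, so the net volume the pump must supply per unit advance equals the rod cross-section area.
Rod cross-section A_rod = π/4 × (191 mm)² = 28650 mm^2
v = Q_pump / A_rod

v ≈ 0.235 m/s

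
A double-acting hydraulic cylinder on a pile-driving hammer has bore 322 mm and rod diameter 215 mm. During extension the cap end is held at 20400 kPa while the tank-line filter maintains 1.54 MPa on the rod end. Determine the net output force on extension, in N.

F ≈ 1.59e6 N

Cap-side area A_cap = π/4 × (322 mm)² = 81430 mm^2
Rod-side annular area A_ann = π/4 × (322² − 215²) = 45130 mm^2
Net thrust = P_cap·A_cap − P_rod·A_ann = 1.661e6 N − 69500 N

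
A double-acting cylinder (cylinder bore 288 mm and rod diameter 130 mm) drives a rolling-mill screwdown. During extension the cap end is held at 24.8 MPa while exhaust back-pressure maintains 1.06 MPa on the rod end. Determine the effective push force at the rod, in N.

Cap-side area A_cap = π/4 × (288 mm)² = 65140 mm^2
Rod-side annular area A_ann = π/4 × (288² − 130²) = 51870 mm^2
Net thrust = P_cap·A_cap − P_rod·A_ann = 1.616e6 N − 54980 N

F ≈ 1.56e6 N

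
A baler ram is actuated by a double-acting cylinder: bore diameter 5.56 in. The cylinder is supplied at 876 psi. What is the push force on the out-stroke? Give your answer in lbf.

Cap-side area A_cap = π/4 × (5.56 in)² = 24.28 in^2
F = P × A_cap = 876 psi × A_cap

F ≈ 21300 lbf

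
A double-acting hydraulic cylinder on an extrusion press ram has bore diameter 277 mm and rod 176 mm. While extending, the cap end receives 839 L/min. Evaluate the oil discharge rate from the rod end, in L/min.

Q_out ≈ 500 L/min

Cap-side area A_cap = π/4 × (277 mm)² = 60260 mm^2
Rod-side annular area A_ann = π/4 × (277² − 176²) = 35930 mm^2
Piston speed v = Q_in/A_cap; rod-end outflow Q_out = v × A_ann = Q_in × A_ann/A_cap.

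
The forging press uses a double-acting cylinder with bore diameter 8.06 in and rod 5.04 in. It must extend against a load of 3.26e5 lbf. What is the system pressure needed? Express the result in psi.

Cap-side area A_cap = π/4 × (8.06 in)² = 51.02 in^2
P = F / A = 3.26e5 lbf / A

P ≈ 6390 psi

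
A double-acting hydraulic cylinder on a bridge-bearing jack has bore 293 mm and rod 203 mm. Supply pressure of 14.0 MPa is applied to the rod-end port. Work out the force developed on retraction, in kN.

F ≈ 491 kN

Rod-side annular area A_ann = π/4 × (293² − 203²) = 35060 mm^2
On retraction the pressure acts on the annular area (bore minus rod).
F = P × A_ann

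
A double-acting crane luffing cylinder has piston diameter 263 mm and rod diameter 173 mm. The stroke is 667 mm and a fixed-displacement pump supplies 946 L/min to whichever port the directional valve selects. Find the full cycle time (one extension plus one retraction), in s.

t ≈ 3.60 s

Cap-side area A_cap = π/4 × (263 mm)² = 54330 mm^2
Rod-side annular area A_ann = π/4 × (263² − 173²) = 30820 mm^2
t_ext = A_cap·L/Q = 2.298 s
t_ret = A_ann·L/Q = 1.304 s
t_cycle = t_ext + t_ret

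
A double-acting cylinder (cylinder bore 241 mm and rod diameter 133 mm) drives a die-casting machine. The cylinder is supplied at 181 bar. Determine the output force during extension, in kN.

F ≈ 826 kN

Cap-side area A_cap = π/4 × (241 mm)² = 45620 mm^2
F = P × A_cap = 181 bar × A_cap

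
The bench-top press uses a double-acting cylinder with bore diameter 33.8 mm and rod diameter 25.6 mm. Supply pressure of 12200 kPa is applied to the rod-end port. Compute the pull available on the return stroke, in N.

Rod-side annular area A_ann = π/4 × (33.8² − 25.6²) = 382.6 mm^2
On retraction the pressure acts on the annular area (bore minus rod).
F = P × A_ann

F ≈ 4670 N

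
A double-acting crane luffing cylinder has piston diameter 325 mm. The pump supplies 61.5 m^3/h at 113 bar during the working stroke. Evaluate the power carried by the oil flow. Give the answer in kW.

Hydraulic power = P × Q

W ≈ 193 kW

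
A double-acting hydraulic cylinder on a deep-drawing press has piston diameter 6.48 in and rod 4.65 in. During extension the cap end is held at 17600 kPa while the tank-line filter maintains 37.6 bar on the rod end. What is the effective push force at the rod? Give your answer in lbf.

F ≈ 75500 lbf

Cap-side area A_cap = π/4 × (6.48 in)² = 32.98 in^2
Rod-side annular area A_ann = π/4 × (6.48² − 4.65²) = 16.00 in^2
Net thrust = P_cap·A_cap − P_rod·A_ann = 84180 lbf − 8724 lbf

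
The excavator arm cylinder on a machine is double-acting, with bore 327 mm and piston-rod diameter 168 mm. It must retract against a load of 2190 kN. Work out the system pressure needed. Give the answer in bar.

Rod-side annular area A_ann = π/4 × (327² − 168²) = 61810 mm^2
Retraction: pressure acts on the annular area.
P = F / A = 2190 kN / A

P ≈ 354 bar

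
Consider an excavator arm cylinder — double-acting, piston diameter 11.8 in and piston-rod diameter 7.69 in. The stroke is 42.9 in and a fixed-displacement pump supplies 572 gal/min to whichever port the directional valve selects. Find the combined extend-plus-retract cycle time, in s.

Cap-side area A_cap = π/4 × (11.8 in)² = 109.4 in^2
Rod-side annular area A_ann = π/4 × (11.8² − 7.69²) = 62.91 in^2
t_ext = A_cap·L/Q = 2.130 s
t_ret = A_ann·L/Q = 1.226 s
t_cycle = t_ext + t_ret

t ≈ 3.36 s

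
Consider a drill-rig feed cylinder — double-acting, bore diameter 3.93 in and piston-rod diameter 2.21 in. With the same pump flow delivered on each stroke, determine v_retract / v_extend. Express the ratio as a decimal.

v_ret/v_ext ≈ 1.46

Cap-side area A_cap = π/4 × (3.93 in)² = 12.13 in^2
Rod-side annular area A_ann = π/4 × (3.93² − 2.21²) = 8.294 in^2
For equal Q, v ∝ 1/A, so v_ret/v_ext = A_cap/A_ann.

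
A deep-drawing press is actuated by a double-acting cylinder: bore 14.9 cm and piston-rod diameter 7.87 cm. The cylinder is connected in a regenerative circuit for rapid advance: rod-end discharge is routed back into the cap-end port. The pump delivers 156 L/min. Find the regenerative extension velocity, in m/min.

In regeneration the rod-end outflow joins the pump flow into the cap end, so the net volume the pump must supply per unit advance equals the rod cross-section area.
Rod cross-section A_rod = π/4 × (7.87 cm)² = 48.65 cm^2
v = Q_pump / A_rod

v ≈ 32.1 m/min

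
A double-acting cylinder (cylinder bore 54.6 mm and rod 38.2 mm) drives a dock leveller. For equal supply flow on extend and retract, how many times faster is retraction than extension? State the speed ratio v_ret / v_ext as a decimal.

Cap-side area A_cap = π/4 × (54.6 mm)² = 2341 mm^2
Rod-side annular area A_ann = π/4 × (54.6² − 38.2²) = 1195 mm^2
For equal Q, v ∝ 1/A, so v_ret/v_ext = A_cap/A_ann.

v_ret/v_ext ≈ 1.96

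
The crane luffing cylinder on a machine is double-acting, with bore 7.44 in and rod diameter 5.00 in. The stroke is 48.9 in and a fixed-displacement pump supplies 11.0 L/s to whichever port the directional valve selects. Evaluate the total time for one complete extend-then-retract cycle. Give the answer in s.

Cap-side area A_cap = π/4 × (7.44 in)² = 43.47 in^2
Rod-side annular area A_ann = π/4 × (7.44² − 5.00²) = 23.84 in^2
t_ext = A_cap·L/Q = 3.167 s
t_ret = A_ann·L/Q = 1.737 s
t_cycle = t_ext + t_ret

t ≈ 4.90 s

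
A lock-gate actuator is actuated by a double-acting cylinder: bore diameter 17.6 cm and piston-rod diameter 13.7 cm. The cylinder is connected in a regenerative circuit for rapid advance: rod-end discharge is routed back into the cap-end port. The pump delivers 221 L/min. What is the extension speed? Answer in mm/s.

In regeneration the rod-end outflow joins the pump flow into the cap end, so the net volume the pump must supply per unit advance equals the rod cross-section area.
Rod cross-section A_rod = π/4 × (13.7 cm)² = 147.4 cm^2
v = Q_pump / A_rod

v ≈ 250 mm/s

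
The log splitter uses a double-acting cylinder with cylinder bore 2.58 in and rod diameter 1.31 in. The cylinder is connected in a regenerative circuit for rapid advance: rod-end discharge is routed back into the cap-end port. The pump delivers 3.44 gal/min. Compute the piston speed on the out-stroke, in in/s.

v ≈ 9.83 in/s

In regeneration the rod-end outflow joins the pump flow into the cap end, so the net volume the pump must supply per unit advance equals the rod cross-section area.
Rod cross-section A_rod = π/4 × (1.31 in)² = 1.348 in^2
v = Q_pump / A_rod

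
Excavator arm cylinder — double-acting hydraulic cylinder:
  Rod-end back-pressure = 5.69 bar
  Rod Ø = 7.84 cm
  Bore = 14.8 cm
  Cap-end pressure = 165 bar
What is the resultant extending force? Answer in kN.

F ≈ 277 kN

Cap-side area A_cap = π/4 × (14.8 cm)² = 172.0 cm^2
Rod-side annular area A_ann = π/4 × (14.8² − 7.84²) = 123.8 cm^2
Net thrust = P_cap·A_cap − P_rod·A_ann = 283.9 kN − 7.042 kN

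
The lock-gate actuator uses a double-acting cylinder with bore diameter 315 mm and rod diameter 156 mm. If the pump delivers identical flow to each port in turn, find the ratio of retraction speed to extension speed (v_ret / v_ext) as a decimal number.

v_ret/v_ext ≈ 1.32

Cap-side area A_cap = π/4 × (315 mm)² = 77930 mm^2
Rod-side annular area A_ann = π/4 × (315² − 156²) = 58820 mm^2
For equal Q, v ∝ 1/A, so v_ret/v_ext = A_cap/A_ann.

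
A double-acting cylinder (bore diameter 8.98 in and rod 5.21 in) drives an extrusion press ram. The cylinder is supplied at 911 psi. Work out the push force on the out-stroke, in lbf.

F ≈ 57700 lbf

Cap-side area A_cap = π/4 × (8.98 in)² = 63.33 in^2
F = P × A_cap = 911 psi × A_cap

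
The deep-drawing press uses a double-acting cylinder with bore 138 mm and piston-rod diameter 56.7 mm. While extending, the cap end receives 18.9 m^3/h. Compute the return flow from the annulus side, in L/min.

Q_out ≈ 262 L/min

Cap-side area A_cap = π/4 × (138 mm)² = 14960 mm^2
Rod-side annular area A_ann = π/4 × (138² − 56.7²) = 12430 mm^2
Piston speed v = Q_in/A_cap; rod-end outflow Q_out = v × A_ann = Q_in × A_ann/A_cap.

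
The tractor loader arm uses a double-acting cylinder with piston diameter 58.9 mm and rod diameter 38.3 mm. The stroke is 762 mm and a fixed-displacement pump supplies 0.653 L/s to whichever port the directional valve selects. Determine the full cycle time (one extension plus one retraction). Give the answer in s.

t ≈ 5.01 s

Cap-side area A_cap = π/4 × (58.9 mm)² = 2725 mm^2
Rod-side annular area A_ann = π/4 × (58.9² − 38.3²) = 1573 mm^2
t_ext = A_cap·L/Q = 3.180 s
t_ret = A_ann·L/Q = 1.835 s
t_cycle = t_ext + t_ret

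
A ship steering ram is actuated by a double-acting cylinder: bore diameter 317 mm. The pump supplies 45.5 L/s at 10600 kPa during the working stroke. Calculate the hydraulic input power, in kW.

Hydraulic power = P × Q

W ≈ 482 kW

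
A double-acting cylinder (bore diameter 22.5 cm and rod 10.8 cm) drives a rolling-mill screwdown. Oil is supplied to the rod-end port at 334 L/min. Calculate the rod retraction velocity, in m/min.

Rod-side annular area A_ann = π/4 × (22.5² − 10.8²) = 306.0 cm^2
Flow into the rod-end port fills the annular volume.
v = Q / A

v ≈ 10.9 m/min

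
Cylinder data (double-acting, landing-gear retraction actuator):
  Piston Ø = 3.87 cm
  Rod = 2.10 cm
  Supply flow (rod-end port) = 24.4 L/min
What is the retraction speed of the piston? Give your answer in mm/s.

v ≈ 490 mm/s

Rod-side annular area A_ann = π/4 × (3.87² − 2.10²) = 8.299 cm^2
Flow into the rod-end port fills the annular volume.
v = Q / A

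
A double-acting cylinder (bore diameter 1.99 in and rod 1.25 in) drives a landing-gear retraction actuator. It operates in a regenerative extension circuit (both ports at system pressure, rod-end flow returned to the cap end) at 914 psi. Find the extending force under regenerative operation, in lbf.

With equal pressure on both faces, forces on the annular region cancel; the net push is pressure × rod cross-section.
Rod cross-section A_rod = π/4 × (1.25 in)² = 1.227 in^2
F = P × A_rod

F ≈ 1120 lbf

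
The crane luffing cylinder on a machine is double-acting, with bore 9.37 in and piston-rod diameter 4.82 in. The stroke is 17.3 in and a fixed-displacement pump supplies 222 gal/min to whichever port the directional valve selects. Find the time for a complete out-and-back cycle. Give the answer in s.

t ≈ 2.42 s

Cap-side area A_cap = π/4 × (9.37 in)² = 68.96 in^2
Rod-side annular area A_ann = π/4 × (9.37² − 4.82²) = 50.71 in^2
t_ext = A_cap·L/Q = 1.396 s
t_ret = A_ann·L/Q = 1.026 s
t_cycle = t_ext + t_ret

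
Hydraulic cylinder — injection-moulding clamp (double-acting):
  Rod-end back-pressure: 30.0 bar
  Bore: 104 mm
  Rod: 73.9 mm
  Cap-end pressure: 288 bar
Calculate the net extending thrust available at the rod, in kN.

Cap-side area A_cap = π/4 × (104 mm)² = 8495 mm^2
Rod-side annular area A_ann = π/4 × (104² − 73.9²) = 4206 mm^2
Net thrust = P_cap·A_cap − P_rod·A_ann = 244.7 kN − 12.62 kN

F ≈ 232 kN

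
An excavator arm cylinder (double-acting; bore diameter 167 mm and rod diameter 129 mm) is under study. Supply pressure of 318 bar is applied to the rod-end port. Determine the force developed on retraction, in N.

Rod-side annular area A_ann = π/4 × (167² − 129²) = 8834 mm^2
On retraction the pressure acts on the annular area (bore minus rod).
F = P × A_ann

F ≈ 2.81e5 N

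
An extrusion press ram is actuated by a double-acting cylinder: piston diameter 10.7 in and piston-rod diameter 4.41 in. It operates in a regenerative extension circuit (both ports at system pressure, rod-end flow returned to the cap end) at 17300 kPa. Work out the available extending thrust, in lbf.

With equal pressure on both faces, forces on the annular region cancel; the net push is pressure × rod cross-section.
Rod cross-section A_rod = π/4 × (4.41 in)² = 15.27 in^2
F = P × A_rod

F ≈ 38300 lbf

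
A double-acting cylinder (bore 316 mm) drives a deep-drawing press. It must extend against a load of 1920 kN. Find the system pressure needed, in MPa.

Cap-side area A_cap = π/4 × (316 mm)² = 78430 mm^2
P = F / A = 1920 kN / A

P ≈ 24.5 MPa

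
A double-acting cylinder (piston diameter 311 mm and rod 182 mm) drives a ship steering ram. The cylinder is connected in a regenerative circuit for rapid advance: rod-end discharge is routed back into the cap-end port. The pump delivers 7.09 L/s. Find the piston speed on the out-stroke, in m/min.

v ≈ 16.4 m/min

In regeneration the rod-end outflow joins the pump flow into the cap end, so the net volume the pump must supply per unit advance equals the rod cross-section area.
Rod cross-section A_rod = π/4 × (182 mm)² = 26020 mm^2
v = Q_pump / A_rod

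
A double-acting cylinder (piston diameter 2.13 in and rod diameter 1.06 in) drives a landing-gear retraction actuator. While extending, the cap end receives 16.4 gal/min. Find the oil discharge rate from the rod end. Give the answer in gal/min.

Q_out ≈ 12.3 gal/min

Cap-side area A_cap = π/4 × (2.13 in)² = 3.563 in^2
Rod-side annular area A_ann = π/4 × (2.13² − 1.06²) = 2.681 in^2
Piston speed v = Q_in/A_cap; rod-end outflow Q_out = v × A_ann = Q_in × A_ann/A_cap.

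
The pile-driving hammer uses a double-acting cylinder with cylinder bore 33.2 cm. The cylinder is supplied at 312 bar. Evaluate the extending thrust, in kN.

F ≈ 2700 kN

Cap-side area A_cap = π/4 × (33.2 cm)² = 865.7 cm^2
F = P × A_cap = 312 bar × A_cap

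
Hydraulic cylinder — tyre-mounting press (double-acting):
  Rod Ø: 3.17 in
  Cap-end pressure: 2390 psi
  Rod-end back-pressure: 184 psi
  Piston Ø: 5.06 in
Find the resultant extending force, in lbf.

F ≈ 45800 lbf

Cap-side area A_cap = π/4 × (5.06 in)² = 20.11 in^2
Rod-side annular area A_ann = π/4 × (5.06² − 3.17²) = 12.22 in^2
Net thrust = P_cap·A_cap − P_rod·A_ann = 48060 lbf − 2248 lbf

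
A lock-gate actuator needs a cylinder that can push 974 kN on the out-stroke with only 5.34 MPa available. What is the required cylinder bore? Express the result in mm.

D ≈ 482 mm

Extension force acts on the full piston face: F = P × (π/4)D².
D = √(4F / (πP)) = √(4 × 974 kN / (π × 5.34 MPa))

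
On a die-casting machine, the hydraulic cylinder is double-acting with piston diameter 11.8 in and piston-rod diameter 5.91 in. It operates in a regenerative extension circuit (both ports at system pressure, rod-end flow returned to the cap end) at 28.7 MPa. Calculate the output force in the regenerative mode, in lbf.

F ≈ 1.14e5 lbf

With equal pressure on both faces, forces on the annular region cancel; the net push is pressure × rod cross-section.
Rod cross-section A_rod = π/4 × (5.91 in)² = 27.43 in^2
F = P × A_rod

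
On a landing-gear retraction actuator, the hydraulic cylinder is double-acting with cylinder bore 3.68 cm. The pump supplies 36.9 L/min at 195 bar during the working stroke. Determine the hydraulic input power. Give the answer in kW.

Hydraulic power = P × Q

W ≈ 12.0 kW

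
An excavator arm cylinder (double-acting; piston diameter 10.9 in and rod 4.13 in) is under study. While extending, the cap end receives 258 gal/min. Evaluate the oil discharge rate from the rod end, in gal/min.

Q_out ≈ 221 gal/min

Cap-side area A_cap = π/4 × (10.9 in)² = 93.31 in^2
Rod-side annular area A_ann = π/4 × (10.9² − 4.13²) = 79.92 in^2
Piston speed v = Q_in/A_cap; rod-end outflow Q_out = v × A_ann = Q_in × A_ann/A_cap.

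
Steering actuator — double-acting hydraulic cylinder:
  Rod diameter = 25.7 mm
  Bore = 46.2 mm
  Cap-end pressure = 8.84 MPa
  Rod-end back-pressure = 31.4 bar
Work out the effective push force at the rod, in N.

F ≈ 11200 N

Cap-side area A_cap = π/4 × (46.2 mm)² = 1676 mm^2
Rod-side annular area A_ann = π/4 × (46.2² − 25.7²) = 1158 mm^2
Net thrust = P_cap·A_cap − P_rod·A_ann = 14820 N − 3635 N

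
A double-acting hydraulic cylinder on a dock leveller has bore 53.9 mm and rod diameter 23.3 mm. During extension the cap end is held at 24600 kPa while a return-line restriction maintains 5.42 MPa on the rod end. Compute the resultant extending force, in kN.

F ≈ 46.1 kN

Cap-side area A_cap = π/4 × (53.9 mm)² = 2282 mm^2
Rod-side annular area A_ann = π/4 × (53.9² − 23.3²) = 1855 mm^2
Net thrust = P_cap·A_cap − P_rod·A_ann = 56.13 kN − 10.06 kN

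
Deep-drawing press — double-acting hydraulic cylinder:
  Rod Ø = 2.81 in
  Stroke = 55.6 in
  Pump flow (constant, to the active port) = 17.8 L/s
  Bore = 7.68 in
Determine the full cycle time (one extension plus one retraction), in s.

Cap-side area A_cap = π/4 × (7.68 in)² = 46.32 in^2
Rod-side annular area A_ann = π/4 × (7.68² − 2.81²) = 40.12 in^2
t_ext = A_cap·L/Q = 2.371 s
t_ret = A_ann·L/Q = 2.054 s
t_cycle = t_ext + t_ret

t ≈ 4.42 s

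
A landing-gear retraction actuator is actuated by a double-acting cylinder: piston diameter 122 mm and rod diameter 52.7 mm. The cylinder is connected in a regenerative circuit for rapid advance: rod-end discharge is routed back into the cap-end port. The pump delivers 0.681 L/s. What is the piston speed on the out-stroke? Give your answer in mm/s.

v ≈ 312 mm/s

In regeneration the rod-end outflow joins the pump flow into the cap end, so the net volume the pump must supply per unit advance equals the rod cross-section area.
Rod cross-section A_rod = π/4 × (52.7 mm)² = 2181 mm^2
v = Q_pump / A_rod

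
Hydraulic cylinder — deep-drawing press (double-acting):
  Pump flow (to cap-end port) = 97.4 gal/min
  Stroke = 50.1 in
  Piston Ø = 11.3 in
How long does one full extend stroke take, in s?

t ≈ 13.4 s

Cap-side area A_cap = π/4 × (11.3 in)² = 100.3 in^2
Swept volume V = A × L; t = V / Q = A·L / Q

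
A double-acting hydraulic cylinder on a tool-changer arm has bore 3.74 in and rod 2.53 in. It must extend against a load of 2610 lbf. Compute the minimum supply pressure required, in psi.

Cap-side area A_cap = π/4 × (3.74 in)² = 10.99 in^2
P = F / A = 2610 lbf / A

P ≈ 238 psi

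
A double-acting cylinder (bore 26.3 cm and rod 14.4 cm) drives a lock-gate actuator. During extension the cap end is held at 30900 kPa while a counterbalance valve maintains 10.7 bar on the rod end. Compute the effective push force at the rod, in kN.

Cap-side area A_cap = π/4 × (26.3 cm)² = 543.3 cm^2
Rod-side annular area A_ann = π/4 × (26.3² − 14.4²) = 380.4 cm^2
Net thrust = P_cap·A_cap − P_rod·A_ann = 1679 kN − 40.70 kN

F ≈ 1640 kN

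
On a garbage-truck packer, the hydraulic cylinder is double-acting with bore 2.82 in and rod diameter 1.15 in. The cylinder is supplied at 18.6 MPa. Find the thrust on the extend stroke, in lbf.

Cap-side area A_cap = π/4 × (2.82 in)² = 6.246 in^2
F = P × A_cap = 18.6 MPa × A_cap

F ≈ 16800 lbf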